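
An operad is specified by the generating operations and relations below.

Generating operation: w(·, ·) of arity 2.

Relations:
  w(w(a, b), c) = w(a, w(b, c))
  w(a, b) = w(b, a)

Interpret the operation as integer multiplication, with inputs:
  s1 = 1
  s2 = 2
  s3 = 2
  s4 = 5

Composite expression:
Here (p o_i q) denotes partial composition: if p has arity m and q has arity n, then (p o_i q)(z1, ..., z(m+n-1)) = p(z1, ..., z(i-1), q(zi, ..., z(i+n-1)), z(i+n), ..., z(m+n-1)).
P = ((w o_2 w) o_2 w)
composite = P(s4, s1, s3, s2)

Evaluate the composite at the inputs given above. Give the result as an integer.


20

w(s1, s3) = 2
w(w(s1, s3), s2) = 4
w(s4, w(w(s1, s3), s2)) = 20


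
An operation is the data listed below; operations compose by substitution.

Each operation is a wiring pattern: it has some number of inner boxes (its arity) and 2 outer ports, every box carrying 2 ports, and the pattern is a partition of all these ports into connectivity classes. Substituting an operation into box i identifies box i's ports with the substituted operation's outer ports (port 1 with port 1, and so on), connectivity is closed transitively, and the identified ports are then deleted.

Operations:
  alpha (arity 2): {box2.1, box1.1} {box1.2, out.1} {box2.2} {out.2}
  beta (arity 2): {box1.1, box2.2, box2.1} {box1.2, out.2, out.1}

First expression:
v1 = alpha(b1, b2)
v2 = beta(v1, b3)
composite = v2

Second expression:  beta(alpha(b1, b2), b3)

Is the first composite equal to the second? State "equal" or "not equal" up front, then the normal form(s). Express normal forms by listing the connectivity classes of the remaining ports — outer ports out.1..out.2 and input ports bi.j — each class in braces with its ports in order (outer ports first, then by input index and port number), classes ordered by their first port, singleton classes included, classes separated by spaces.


equal; both compose to {out.1, out.2} {b1.1, b2.1} {b1.2, b3.1, b3.2} {b2.2}

Reducing the first expression gives {out.1, out.2} {b1.1, b2.1} {b1.2, b3.1, b3.2} {b2.2}
Reducing the second expression gives {out.1, out.2} {b1.1, b2.1} {b1.2, b3.1, b3.2} {b2.2}
The normal forms match — equal.


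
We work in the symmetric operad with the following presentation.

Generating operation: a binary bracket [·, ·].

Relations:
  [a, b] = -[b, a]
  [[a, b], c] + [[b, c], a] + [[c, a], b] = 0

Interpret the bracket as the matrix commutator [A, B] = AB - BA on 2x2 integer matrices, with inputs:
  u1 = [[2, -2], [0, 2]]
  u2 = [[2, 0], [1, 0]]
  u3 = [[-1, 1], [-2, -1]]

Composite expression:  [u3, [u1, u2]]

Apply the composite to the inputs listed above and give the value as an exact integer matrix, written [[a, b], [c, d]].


[[8, 4], [8, -8]]

[u1, u2] = [[-2, 4], [0, 2]]
[u3, [u1, u2]] = [[8, 4], [8, -8]]


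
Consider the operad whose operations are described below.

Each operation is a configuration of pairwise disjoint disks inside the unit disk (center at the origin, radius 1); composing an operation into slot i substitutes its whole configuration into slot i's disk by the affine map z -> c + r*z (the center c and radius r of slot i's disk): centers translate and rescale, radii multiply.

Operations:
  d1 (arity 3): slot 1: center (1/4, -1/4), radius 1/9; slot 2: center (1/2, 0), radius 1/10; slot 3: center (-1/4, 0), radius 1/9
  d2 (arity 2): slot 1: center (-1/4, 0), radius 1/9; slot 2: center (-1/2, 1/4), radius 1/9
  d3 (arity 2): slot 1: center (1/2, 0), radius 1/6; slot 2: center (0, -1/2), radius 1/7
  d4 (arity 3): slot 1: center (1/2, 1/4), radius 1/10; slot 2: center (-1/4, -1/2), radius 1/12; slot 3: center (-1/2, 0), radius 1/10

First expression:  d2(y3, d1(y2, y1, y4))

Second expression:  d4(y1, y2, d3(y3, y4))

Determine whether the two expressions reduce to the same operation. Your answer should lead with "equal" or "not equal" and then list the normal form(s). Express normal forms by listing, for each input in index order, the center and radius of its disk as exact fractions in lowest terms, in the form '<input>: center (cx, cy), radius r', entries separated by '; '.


not equal; first: y1: center (-4/9, 1/4), radius 1/90; y2: center (-17/36, 2/9), radius 1/81; y3: center (-1/4, 0), radius 1/9; y4: center (-19/36, 1/4), radius 1/81; second: y1: center (1/2, 1/4), radius 1/10; y2: center (-1/4, -1/2), radius 1/12; y3: center (-9/20, 0), radius 1/60; y4: center (-1/2, -1/20), radius 1/70

Reducing the first expression gives y1: center (-4/9, 1/4), radius 1/90; y2: center (-17/36, 2/9), radius 1/81; y3: center (-1/4, 0), radius 1/9; y4: center (-19/36, 1/4), radius 1/81
Reducing the second expression gives y1: center (1/2, 1/4), radius 1/10; y2: center (-1/4, -1/2), radius 1/12; y3: center (-9/20, 0), radius 1/60; y4: center (-1/2, -1/20), radius 1/70
No match — not equal.


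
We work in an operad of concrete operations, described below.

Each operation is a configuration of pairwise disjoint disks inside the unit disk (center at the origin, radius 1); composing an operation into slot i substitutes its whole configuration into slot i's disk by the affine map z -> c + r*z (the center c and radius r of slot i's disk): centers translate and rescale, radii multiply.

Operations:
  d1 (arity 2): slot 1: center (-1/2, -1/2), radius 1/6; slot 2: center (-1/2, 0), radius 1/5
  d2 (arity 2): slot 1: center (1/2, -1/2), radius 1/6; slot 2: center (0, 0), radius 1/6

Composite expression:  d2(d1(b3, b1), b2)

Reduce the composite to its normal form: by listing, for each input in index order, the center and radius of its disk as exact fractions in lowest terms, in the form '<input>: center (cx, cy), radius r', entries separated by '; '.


Below d2, radii multiply path by path; the b-disk centers shift.
b3: after 2 affine steps, its disk has center (5/12, -7/12), radius 1/36
b1: after 2 affine steps, its disk has center (5/12, -1/2), radius 1/30
b2: after 1 affine step, its disk has center (0, 0), radius 1/6

b1: center (5/12, -1/2), radius 1/30; b2: center (0, 0), radius 1/6; b3: center (5/12, -7/12), radius 1/36


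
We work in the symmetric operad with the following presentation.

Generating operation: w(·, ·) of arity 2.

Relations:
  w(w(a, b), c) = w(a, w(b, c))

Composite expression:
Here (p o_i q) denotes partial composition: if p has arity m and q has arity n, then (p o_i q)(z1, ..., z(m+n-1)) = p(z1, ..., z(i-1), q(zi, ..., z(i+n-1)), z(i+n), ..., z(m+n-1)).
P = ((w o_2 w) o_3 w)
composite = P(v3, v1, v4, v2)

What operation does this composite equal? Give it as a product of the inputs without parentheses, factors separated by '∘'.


v3 ∘ v1 ∘ v4 ∘ v2

All parenthesizations of w agree; list the v-inputs left to right.
w(v4, v2) reduces to v4 ∘ v2
w(v1, w(v4, v2)) reduces to v1 ∘ v4 ∘ v2
w(v3, w(v1, w(v4, v2))) reduces to v3 ∘ v1 ∘ v4 ∘ v2


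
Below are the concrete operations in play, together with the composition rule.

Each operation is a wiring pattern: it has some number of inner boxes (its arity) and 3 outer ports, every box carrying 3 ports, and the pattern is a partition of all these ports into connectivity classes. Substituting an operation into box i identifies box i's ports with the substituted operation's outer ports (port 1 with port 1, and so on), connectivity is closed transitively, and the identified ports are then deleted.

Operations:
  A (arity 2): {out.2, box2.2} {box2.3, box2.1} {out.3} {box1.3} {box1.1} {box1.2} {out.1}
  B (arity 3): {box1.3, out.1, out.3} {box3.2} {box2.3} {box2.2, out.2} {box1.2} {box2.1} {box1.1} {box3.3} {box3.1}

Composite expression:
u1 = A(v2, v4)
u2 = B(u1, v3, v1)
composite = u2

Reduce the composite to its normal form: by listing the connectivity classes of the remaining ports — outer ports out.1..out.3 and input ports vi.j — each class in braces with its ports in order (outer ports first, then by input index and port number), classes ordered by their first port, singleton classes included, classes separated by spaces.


Treat the ports identified at B as solder joints: merge, then drop.
after A, the pattern on (v2, v4) reads {out.1} {out.2, v4.2} {out.3} {v2.1} {v2.2} {v2.3} {v4.1, v4.3} (out.j = its outer ports)
after B, the pattern on (v2, v4, v3, v1) reads {out.1, out.3} {out.2, v3.2} {v1.1} {v1.2} {v1.3} {v2.1} {v2.2} {v2.3} {v3.1} {v3.3} {v4.1, v4.3} {v4.2} (out.j = its outer ports)

{out.1, out.3} {out.2, v3.2} {v1.1} {v1.2} {v1.3} {v2.1} {v2.2} {v2.3} {v3.1} {v3.3} {v4.1, v4.3} {v4.2}


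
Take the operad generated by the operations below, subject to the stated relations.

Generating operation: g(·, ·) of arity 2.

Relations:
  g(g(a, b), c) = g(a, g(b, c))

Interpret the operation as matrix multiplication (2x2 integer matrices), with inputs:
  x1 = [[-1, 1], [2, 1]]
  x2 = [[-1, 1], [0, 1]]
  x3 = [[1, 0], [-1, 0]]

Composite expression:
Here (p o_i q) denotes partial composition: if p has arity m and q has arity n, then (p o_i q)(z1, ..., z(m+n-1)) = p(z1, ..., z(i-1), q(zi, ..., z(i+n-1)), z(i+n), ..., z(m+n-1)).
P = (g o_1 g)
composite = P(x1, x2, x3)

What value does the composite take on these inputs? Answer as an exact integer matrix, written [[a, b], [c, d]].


g(x1, x2) = [[1, 0], [-2, 3]]
g(g(x1, x2), x3) = [[1, 0], [-5, 0]]

[[1, 0], [-5, 0]]


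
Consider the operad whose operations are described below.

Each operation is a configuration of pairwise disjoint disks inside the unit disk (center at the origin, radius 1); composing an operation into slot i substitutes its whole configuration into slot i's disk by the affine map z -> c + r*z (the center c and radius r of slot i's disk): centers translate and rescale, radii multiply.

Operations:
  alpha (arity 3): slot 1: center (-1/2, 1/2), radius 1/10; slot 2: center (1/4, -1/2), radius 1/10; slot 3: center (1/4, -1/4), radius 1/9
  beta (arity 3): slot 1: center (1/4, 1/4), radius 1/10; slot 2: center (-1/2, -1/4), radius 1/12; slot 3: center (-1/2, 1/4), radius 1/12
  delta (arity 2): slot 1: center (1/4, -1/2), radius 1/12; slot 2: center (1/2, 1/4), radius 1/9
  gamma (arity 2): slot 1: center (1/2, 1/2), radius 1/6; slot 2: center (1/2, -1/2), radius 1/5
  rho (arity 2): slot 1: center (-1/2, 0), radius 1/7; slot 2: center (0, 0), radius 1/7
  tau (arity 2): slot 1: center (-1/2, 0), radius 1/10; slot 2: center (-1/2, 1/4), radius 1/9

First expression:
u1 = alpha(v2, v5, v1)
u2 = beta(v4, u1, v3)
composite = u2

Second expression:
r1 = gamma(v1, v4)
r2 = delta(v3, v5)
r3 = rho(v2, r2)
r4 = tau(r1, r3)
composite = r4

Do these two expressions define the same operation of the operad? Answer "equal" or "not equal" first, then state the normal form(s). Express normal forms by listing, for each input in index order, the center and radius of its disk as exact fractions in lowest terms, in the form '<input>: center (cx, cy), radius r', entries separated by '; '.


Reducing the first expression gives v1: center (-23/48, -13/48), radius 1/108; v2: center (-13/24, -5/24), radius 1/120; v3: center (-1/2, 1/4), radius 1/12; v4: center (1/4, 1/4), radius 1/10; v5: center (-23/48, -7/24), radius 1/120
Reducing the second expression gives v1: center (-9/20, 1/20), radius 1/60; v2: center (-5/9, 1/4), radius 1/63; v3: center (-125/252, 61/252), radius 1/756; v4: center (-9/20, -1/20), radius 1/50; v5: center (-31/63, 16/63), radius 1/567
Different reductions; not equal.

not equal — first v1: center (-23/48, -13/48), radius 1/108; v2: center (-13/24, -5/24), radius 1/120; v3: center (-1/2, 1/4), radius 1/12; v4: center (1/4, 1/4), radius 1/10; v5: center (-23/48, -7/24), radius 1/120, second v1: center (-9/20, 1/20), radius 1/60; v2: center (-5/9, 1/4), radius 1/63; v3: center (-125/252, 61/252), radius 1/756; v4: center (-9/20, -1/20), radius 1/50; v5: center (-31/63, 16/63), radius 1/567


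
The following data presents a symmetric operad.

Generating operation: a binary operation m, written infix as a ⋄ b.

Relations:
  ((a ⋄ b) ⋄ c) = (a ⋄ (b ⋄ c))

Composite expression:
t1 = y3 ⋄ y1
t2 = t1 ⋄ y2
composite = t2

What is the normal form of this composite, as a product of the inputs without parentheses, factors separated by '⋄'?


Under associativity of m, the answer is the y's in reading order.
(y3 ⋄ y1) unparenthesizes to y3 ⋄ y1
((y3 ⋄ y1) ⋄ y2) unparenthesizes to y3 ⋄ y1 ⋄ y2

y3 ⋄ y1 ⋄ y2


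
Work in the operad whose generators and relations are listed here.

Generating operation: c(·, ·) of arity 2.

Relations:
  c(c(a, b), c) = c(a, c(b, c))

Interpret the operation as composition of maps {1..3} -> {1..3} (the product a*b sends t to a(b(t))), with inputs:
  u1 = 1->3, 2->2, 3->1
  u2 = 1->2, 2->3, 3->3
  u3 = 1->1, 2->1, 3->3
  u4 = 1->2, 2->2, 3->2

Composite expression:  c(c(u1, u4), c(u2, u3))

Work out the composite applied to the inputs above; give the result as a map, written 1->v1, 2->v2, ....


1->2, 2->2, 3->2

c(u1, u4) = 1->2, 2->2, 3->2
c(u2, u3) = 1->2, 2->2, 3->3
c(c(u1, u4), c(u2, u3)) = 1->2, 2->2, 3->2


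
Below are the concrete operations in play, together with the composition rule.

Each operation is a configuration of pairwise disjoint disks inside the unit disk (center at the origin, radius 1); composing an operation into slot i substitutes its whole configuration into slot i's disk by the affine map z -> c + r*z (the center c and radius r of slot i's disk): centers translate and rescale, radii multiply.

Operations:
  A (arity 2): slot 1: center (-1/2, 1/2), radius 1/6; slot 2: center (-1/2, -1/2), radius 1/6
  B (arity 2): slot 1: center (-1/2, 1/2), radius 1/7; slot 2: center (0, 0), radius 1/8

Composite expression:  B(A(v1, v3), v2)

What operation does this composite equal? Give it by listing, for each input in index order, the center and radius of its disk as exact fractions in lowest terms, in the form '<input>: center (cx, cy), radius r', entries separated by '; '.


Follow each v-input down from B: c' goes to c + r*c', radius to r*r'.
tracing v1 down its 2-map path: center (-4/7, 4/7), radius 1/42
tracing v3 down its 2-map path: center (-4/7, 3/7), radius 1/42
tracing v2 down its 1-map path: center (0, 0), radius 1/8

v1: center (-4/7, 4/7), radius 1/42; v2: center (0, 0), radius 1/8; v3: center (-4/7, 3/7), radius 1/42


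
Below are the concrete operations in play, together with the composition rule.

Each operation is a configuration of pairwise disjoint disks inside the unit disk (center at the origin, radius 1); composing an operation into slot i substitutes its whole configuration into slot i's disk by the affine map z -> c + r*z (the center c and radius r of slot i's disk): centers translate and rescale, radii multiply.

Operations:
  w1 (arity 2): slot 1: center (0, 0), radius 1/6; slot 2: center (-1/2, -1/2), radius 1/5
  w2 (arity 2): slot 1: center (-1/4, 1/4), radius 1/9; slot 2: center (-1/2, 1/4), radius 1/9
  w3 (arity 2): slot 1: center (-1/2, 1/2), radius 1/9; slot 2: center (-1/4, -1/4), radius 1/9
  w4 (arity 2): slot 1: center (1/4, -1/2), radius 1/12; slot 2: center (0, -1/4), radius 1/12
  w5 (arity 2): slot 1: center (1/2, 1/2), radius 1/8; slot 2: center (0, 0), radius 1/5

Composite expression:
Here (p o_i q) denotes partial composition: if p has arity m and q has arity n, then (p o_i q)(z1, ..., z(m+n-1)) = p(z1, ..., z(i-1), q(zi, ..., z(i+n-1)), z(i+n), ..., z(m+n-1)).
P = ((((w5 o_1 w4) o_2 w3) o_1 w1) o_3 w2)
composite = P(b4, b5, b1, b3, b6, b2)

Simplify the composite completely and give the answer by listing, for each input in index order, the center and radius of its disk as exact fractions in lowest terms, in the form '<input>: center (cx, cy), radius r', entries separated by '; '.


b1: center (1709/3456, 1639/3456), radius 1/7776; b2: center (0, 0), radius 1/5; b3: center (427/864, 1639/3456), radius 1/7776; b4: center (17/32, 7/16), radius 1/576; b5: center (101/192, 83/192), radius 1/480; b6: center (191/384, 179/384), radius 1/864

Below w5, radii multiply path by path; the b-disk centers shift.
tracing b4 down its 3-map path: center (17/32, 7/16), radius 1/576
tracing b5 down its 3-map path: center (101/192, 83/192), radius 1/480
tracing b1 down its 4-map path: center (1709/3456, 1639/3456), radius 1/7776
tracing b3 down its 4-map path: center (427/864, 1639/3456), radius 1/7776
tracing b6 down its 3-map path: center (191/384, 179/384), radius 1/864
tracing b2 down its 1-map path: center (0, 0), radius 1/5


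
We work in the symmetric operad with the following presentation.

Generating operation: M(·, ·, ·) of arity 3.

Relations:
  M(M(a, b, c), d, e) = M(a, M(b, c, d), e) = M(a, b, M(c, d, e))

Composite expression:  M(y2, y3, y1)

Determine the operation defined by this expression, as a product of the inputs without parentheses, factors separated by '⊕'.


y2 ⊕ y3 ⊕ y1

The M-tree's shape is irrelevant; the y-reading-order decides.
M(y2, y3, y1) reduces to y2 ⊕ y3 ⊕ y1


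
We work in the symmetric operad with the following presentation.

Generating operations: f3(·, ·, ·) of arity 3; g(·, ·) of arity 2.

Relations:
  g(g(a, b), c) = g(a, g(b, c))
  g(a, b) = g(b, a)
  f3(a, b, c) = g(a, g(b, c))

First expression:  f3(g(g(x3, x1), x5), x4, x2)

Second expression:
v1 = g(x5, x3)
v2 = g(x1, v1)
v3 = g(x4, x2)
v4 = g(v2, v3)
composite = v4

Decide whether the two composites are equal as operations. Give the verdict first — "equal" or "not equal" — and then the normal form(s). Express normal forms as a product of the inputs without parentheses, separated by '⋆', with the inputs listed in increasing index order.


equal: each reduces to x1 ⋆ x2 ⋆ x3 ⋆ x4 ⋆ x5

The first expression, normalized: x1 ⋆ x2 ⋆ x3 ⋆ x4 ⋆ x5
The second expression, normalized: x1 ⋆ x2 ⋆ x3 ⋆ x4 ⋆ x5
The forms coincide; equal.


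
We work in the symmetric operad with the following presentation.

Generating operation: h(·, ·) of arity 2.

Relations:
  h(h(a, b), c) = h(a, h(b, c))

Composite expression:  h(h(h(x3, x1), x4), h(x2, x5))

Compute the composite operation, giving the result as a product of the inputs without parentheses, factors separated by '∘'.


x3 ∘ x1 ∘ x4 ∘ x2 ∘ x5

All parenthesizations of h agree; list the x-inputs left to right.
h(x3, x1) linearizes to x3 ∘ x1
h(h(x3, x1), x4) linearizes to x3 ∘ x1 ∘ x4
h(x2, x5) linearizes to x2 ∘ x5
h(h(h(x3, x1), x4), h(x2, x5)) linearizes to x3 ∘ x1 ∘ x4 ∘ x2 ∘ x5


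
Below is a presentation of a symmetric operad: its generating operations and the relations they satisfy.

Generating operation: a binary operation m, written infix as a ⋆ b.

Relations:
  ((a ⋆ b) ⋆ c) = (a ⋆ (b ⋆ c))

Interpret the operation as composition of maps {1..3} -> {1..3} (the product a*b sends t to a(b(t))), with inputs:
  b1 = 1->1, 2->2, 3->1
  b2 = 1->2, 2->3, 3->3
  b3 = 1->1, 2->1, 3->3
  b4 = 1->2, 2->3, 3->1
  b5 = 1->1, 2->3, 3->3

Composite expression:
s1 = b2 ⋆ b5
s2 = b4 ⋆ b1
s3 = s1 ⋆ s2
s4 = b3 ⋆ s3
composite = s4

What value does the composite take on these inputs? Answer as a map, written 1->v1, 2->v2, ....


1->3, 2->3, 3->3

(b2 ⋆ b5) = 1->2, 2->3, 3->3
(b4 ⋆ b1) = 1->2, 2->3, 3->2
((b2 ⋆ b5) ⋆ (b4 ⋆ b1)) = 1->3, 2->3, 3->3
(b3 ⋆ ((b2 ⋆ b5) ⋆ (b4 ⋆ b1))) = 1->3, 2->3, 3->3


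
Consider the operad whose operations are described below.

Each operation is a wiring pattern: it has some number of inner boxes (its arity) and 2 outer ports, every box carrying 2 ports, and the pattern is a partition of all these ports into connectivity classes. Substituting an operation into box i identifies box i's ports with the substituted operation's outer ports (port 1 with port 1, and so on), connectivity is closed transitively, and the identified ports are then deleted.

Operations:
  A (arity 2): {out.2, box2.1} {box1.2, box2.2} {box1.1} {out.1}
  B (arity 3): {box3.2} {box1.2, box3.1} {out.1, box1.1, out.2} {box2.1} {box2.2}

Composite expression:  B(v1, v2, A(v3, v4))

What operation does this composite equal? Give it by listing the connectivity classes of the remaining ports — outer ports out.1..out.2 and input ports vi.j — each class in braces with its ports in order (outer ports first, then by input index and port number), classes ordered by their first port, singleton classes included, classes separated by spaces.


{out.1, out.2, v1.1} {v1.2} {v2.1} {v2.2} {v3.1} {v3.2, v4.2} {v4.1}

Substituting into B glues patterns; closure does the rest.
A over (v3, v4) gives {out.1} {out.2, v4.1} {v3.1} {v3.2, v4.2}, out.j being that stage's outer ports
B over (v1, v2, v3, v4) gives {out.1, out.2, v1.1} {v1.2} {v2.1} {v2.2} {v3.1} {v3.2, v4.2} {v4.1}, out.j being that stage's outer ports


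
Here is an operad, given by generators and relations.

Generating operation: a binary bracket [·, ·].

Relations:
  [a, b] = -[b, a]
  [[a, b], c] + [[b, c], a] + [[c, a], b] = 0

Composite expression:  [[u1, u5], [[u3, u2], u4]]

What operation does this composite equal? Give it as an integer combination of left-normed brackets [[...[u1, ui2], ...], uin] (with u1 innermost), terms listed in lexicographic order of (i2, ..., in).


-[[[[u1, u5], u2], u3], u4] + [[[[u1, u5], u3], u2], u4] + [[[[u1, u5], u4], u2], u3] - [[[[u1, u5], u4], u3], u2]

Antisymmetry and Jacobi reduce to u1-anchored left-normed brackets.
Composite bracket: [[u1, u5], [[u3, u2], u4]]
Each bracket splits as ab - ba, giving 16 signed words (2^4 = 16).
Words beginning with u1 determine it all:
  from u1u5u2u3u4, sign -1: term -[[[[u1, u5], u2], u3], u4]
  from u1u5u3u2u4, sign +1: term +[[[[u1, u5], u3], u2], u4]
  from u1u5u4u2u3, sign +1: term +[[[[u1, u5], u4], u2], u3]
  from u1u5u4u3u2, sign -1: term -[[[[u1, u5], u4], u3], u2]


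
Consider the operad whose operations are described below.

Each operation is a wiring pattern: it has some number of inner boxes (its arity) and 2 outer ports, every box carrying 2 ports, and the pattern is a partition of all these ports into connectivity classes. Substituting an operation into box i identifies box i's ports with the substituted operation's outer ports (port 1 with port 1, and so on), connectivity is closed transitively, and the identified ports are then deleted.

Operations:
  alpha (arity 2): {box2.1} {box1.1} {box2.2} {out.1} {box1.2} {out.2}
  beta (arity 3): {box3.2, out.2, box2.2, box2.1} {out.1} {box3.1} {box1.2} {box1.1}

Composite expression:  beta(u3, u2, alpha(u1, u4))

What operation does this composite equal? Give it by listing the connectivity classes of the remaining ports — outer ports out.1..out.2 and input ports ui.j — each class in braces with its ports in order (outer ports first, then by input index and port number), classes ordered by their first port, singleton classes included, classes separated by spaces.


{out.1} {out.2, u2.1, u2.2} {u1.1} {u1.2} {u3.1} {u3.2} {u4.1} {u4.2}


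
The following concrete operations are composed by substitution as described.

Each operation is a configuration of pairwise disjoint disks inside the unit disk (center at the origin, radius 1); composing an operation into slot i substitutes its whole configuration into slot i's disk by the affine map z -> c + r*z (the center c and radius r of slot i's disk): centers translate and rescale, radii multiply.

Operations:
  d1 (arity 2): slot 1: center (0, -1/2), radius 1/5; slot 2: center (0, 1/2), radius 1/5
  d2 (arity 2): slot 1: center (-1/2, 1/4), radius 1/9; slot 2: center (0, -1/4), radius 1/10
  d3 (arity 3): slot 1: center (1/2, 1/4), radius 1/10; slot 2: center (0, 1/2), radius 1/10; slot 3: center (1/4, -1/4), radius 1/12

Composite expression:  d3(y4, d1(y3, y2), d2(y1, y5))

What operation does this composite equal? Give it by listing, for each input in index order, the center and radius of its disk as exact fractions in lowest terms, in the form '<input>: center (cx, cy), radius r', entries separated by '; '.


y1: center (5/24, -11/48), radius 1/108; y2: center (0, 11/20), radius 1/50; y3: center (0, 9/20), radius 1/50; y4: center (1/2, 1/4), radius 1/10; y5: center (1/4, -13/48), radius 1/120

Follow each y-input down from d3: c' goes to c + r*c', radius to r*r'.
y4: after 1 affine step, its disk has center (1/2, 1/4), radius 1/10
y3: after 2 affine steps, its disk has center (0, 9/20), radius 1/50
y2: after 2 affine steps, its disk has center (0, 11/20), radius 1/50
y1: after 2 affine steps, its disk has center (5/24, -11/48), radius 1/108
y5: after 2 affine steps, its disk has center (1/4, -13/48), radius 1/120


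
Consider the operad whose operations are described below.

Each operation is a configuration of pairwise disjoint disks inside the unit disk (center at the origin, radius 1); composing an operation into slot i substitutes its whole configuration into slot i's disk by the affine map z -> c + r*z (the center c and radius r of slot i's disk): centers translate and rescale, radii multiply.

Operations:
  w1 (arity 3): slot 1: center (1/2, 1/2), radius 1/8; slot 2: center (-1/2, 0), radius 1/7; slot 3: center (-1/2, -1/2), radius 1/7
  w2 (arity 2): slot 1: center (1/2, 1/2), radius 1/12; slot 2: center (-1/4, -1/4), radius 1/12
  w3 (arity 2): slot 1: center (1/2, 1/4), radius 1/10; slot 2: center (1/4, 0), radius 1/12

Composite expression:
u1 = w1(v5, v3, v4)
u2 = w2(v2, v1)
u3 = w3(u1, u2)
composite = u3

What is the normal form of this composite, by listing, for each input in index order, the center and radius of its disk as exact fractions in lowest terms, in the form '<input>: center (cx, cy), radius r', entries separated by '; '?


v1: center (11/48, -1/48), radius 1/144; v2: center (7/24, 1/24), radius 1/144; v3: center (9/20, 1/4), radius 1/70; v4: center (9/20, 1/5), radius 1/70; v5: center (11/20, 3/10), radius 1/80

Nesting under w3 composes maps z -> c + r*z down each v-path.
input v5: applying the 2 nested substitutions gives center (11/20, 3/10), radius 1/80
input v3: applying the 2 nested substitutions gives center (9/20, 1/4), radius 1/70
input v4: applying the 2 nested substitutions gives center (9/20, 1/5), radius 1/70
input v2: applying the 2 nested substitutions gives center (7/24, 1/24), radius 1/144
input v1: applying the 2 nested substitutions gives center (11/48, -1/48), radius 1/144


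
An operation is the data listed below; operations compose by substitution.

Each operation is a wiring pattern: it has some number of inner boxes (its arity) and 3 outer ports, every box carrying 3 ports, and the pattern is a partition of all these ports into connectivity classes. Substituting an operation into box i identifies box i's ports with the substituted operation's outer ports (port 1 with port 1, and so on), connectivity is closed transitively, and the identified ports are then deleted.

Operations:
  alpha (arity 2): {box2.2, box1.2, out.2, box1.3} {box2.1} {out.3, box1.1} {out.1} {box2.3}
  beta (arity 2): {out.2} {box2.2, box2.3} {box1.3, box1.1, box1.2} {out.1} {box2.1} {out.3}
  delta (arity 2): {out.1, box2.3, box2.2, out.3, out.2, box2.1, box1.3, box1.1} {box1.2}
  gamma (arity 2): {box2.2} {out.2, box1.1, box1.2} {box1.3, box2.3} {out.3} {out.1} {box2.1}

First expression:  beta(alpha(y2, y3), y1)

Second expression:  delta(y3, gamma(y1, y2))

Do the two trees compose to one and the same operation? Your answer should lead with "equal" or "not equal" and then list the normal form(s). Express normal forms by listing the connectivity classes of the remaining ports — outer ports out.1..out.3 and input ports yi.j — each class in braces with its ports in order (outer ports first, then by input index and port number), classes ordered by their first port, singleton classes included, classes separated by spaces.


not equal: they reduce to {out.1} {out.2} {out.3} {y1.1} {y1.2, y1.3} {y2.1, y2.2, y2.3, y3.2} {y3.1} {y3.3} and {out.1, out.2, out.3, y1.1, y1.2, y3.1, y3.3} {y1.3, y2.3} {y2.1} {y2.2} {y3.2}

Normal form of the first expression: {out.1} {out.2} {out.3} {y1.1} {y1.2, y1.3} {y2.1, y2.2, y2.3, y3.2} {y3.1} {y3.3}
Normal form of the second expression: {out.1, out.2, out.3, y1.1, y1.2, y3.1, y3.3} {y1.3, y2.3} {y2.1} {y2.2} {y3.2}
Different reductions; not equal.


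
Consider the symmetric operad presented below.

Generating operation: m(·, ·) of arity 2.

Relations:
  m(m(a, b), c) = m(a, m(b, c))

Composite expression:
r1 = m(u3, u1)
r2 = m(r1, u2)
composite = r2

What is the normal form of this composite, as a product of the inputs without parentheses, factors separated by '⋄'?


u3 ⋄ u1 ⋄ u2

Associativity of m dissolves the nesting; only the u-input order survives.
m(u3, u1) unparenthesizes to u3 ⋄ u1
m(m(u3, u1), u2) unparenthesizes to u3 ⋄ u1 ⋄ u2


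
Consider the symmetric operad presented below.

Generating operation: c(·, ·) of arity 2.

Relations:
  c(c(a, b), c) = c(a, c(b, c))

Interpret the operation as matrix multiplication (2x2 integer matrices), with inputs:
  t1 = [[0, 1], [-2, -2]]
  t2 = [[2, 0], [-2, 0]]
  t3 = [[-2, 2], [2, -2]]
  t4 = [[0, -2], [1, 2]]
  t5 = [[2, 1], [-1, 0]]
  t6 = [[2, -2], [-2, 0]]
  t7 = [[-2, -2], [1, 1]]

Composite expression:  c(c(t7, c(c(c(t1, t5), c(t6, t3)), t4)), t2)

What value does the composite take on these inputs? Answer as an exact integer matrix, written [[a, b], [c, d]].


[[-192, 0], [96, 0]]

c(t1, t5) = [[-1, 0], [-2, -2]]
c(t6, t3) = [[-8, 8], [4, -4]]
c(c(t1, t5), c(t6, t3)) = [[8, -8], [8, -8]]
c(c(c(t1, t5), c(t6, t3)), t4) = [[-8, -32], [-8, -32]]
c(t7, c(c(c(t1, t5), c(t6, t3)), t4)) = [[32, 128], [-16, -64]]
c(c(t7, c(c(c(t1, t5), c(t6, t3)), t4)), t2) = [[-192, 0], [96, 0]]


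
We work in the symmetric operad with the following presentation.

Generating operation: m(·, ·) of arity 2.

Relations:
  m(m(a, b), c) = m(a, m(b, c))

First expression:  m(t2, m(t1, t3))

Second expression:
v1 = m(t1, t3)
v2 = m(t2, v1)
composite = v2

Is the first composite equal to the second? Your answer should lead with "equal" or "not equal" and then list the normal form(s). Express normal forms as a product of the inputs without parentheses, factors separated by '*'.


equal — both sides give t2 * t1 * t3


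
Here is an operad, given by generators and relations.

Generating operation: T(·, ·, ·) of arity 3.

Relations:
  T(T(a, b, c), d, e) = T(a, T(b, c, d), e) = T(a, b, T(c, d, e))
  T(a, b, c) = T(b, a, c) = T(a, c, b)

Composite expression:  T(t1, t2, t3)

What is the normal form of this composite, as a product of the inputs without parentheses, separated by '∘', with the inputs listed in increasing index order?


t1 ∘ t2 ∘ t3

Any arrangement under T is one operation, so sort the t-inputs.
T(t1, t2, t3) spells out as t1 ∘ t2 ∘ t3
rearranged into index order: t1 ∘ t2 ∘ t3


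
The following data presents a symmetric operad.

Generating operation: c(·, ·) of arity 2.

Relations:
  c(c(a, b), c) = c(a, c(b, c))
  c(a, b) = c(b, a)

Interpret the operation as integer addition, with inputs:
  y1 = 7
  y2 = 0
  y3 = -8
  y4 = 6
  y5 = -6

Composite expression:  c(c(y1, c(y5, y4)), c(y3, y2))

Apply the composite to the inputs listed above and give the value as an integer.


c(y5, y4) = 0
c(y1, c(y5, y4)) = 7
c(y3, y2) = -8
c(c(y1, c(y5, y4)), c(y3, y2)) = -1

-1


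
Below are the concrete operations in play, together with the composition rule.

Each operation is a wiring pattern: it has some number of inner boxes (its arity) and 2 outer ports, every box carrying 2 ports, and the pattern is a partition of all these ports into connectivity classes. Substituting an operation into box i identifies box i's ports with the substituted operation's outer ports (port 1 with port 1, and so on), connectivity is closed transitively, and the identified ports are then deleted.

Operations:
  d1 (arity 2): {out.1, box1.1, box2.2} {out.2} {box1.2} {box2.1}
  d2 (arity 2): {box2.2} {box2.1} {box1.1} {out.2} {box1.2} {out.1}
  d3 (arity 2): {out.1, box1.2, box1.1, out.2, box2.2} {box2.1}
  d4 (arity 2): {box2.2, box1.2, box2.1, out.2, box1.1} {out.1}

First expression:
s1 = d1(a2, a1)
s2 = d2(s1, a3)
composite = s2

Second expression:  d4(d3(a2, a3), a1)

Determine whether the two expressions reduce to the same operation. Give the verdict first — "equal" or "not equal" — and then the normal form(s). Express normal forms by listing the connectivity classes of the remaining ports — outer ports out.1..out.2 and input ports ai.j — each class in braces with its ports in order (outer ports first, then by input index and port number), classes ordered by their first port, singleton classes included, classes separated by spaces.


The first expression reduces to {out.1} {out.2} {a1.1} {a1.2, a2.1} {a2.2} {a3.1} {a3.2}
The second expression reduces to {out.1} {out.2, a1.1, a1.2, a2.1, a2.2, a3.2} {a3.1}
They disagree, so not equal.

not equal; first: {out.1} {out.2} {a1.1} {a1.2, a2.1} {a2.2} {a3.1} {a3.2}; second: {out.1} {out.2, a1.1, a1.2, a2.1, a2.2, a3.2} {a3.1}


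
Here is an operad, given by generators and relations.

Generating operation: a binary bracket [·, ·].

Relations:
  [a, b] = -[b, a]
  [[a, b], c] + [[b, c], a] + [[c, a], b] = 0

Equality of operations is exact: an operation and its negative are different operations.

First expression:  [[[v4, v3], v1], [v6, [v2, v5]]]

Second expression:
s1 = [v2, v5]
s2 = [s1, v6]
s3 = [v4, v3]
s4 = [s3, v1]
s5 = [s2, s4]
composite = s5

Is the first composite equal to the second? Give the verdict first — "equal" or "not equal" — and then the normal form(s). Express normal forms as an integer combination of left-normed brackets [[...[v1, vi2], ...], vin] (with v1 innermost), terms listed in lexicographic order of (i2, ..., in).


equal: each reduces to -[[[[[v1, v3], v4], v2], v5], v6] + [[[[[v1, v3], v4], v5], v2], v6] + [[[[[v1, v3], v4], v6], v2], v5] - [[[[[v1, v3], v4], v6], v5], v2] + [[[[[v1, v4], v3], v2], v5], v6] - [[[[[v1, v4], v3], v5], v2], v6] - [[[[[v1, v4], v3], v6], v2], v5] + [[[[[v1, v4], v3], v6], v5], v2]


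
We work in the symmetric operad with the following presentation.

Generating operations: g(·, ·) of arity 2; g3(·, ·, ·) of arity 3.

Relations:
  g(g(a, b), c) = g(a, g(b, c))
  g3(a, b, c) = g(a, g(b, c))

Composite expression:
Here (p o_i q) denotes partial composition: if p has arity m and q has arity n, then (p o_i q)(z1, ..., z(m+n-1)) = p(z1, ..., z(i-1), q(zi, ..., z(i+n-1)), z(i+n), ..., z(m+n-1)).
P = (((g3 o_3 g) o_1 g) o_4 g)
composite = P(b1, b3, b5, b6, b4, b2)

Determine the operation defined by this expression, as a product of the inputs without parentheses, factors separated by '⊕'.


b1 ⊕ b3 ⊕ b5 ⊕ b6 ⊕ b4 ⊕ b2

All parenthesizations of g3 agree; list the b-inputs left to right.
g(b1, b3) reduces to b1 ⊕ b3
g(b6, b4) reduces to b6 ⊕ b4
g(g(b6, b4), b2) reduces to b6 ⊕ b4 ⊕ b2
g3(g(b1, b3), b5, g(g(b6, b4), b2)) reduces to b1 ⊕ b3 ⊕ b5 ⊕ b6 ⊕ b4 ⊕ b2


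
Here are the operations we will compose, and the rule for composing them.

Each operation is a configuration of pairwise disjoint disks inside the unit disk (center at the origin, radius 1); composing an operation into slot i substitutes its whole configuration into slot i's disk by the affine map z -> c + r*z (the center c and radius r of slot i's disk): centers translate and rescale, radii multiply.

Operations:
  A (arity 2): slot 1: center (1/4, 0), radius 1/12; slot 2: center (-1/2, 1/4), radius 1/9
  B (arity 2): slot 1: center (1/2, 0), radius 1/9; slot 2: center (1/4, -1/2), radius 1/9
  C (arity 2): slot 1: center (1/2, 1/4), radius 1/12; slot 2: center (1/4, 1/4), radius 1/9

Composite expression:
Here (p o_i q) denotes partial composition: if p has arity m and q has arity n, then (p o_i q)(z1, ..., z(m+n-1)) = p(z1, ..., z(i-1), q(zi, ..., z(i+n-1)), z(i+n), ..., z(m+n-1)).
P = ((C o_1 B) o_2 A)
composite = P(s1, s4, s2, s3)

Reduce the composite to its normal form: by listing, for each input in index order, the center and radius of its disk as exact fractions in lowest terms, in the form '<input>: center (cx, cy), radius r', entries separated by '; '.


Only the slot chain above each s matters under C; compose those maps.
s1: after 2 affine steps, its disk has center (13/24, 1/4), radius 1/108
s4: after 3 affine steps, its disk has center (113/216, 5/24), radius 1/1296
s2: after 3 affine steps, its disk has center (223/432, 91/432), radius 1/972
s3: after 1 affine step, its disk has center (1/4, 1/4), radius 1/9

s1: center (13/24, 1/4), radius 1/108; s2: center (223/432, 91/432), radius 1/972; s3: center (1/4, 1/4), radius 1/9; s4: center (113/216, 5/24), radius 1/1296


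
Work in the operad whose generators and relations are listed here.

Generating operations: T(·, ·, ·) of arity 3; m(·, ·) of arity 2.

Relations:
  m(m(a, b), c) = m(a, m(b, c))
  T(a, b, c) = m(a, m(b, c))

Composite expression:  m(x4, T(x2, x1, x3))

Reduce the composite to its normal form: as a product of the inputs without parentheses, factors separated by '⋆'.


x4 ⋆ x2 ⋆ x1 ⋆ x3

Every regrouping of m is equal, so read the x-inputs in written order.
T(x2, x1, x3) spells out as x2 ⋆ x1 ⋆ x3
m(x4, T(x2, x1, x3)) spells out as x4 ⋆ x2 ⋆ x1 ⋆ x3


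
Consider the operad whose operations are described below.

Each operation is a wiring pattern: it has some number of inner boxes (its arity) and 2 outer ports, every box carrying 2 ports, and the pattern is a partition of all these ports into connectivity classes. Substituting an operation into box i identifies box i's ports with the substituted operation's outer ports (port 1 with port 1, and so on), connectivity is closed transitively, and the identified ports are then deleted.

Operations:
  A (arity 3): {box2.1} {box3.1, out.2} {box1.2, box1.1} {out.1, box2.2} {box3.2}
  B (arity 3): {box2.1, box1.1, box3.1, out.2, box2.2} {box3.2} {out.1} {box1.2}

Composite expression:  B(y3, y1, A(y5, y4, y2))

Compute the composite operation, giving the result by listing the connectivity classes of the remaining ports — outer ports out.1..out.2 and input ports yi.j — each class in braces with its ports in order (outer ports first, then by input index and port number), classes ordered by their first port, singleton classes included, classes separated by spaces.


{out.1} {out.2, y1.1, y1.2, y3.1, y4.2} {y2.1} {y2.2} {y3.2} {y4.1} {y5.1, y5.2}

Treat the ports identified at B as solder joints: merge, then drop.
stage A: inputs (y5, y4, y2), connectivity {out.1, y4.2} {out.2, y2.1} {y2.2} {y4.1} {y5.1, y5.2}, out.j its boundary
stage B: inputs (y3, y1, y5, y4, y2), connectivity {out.1} {out.2, y1.1, y1.2, y3.1, y4.2} {y2.1} {y2.2} {y3.2} {y4.1} {y5.1, y5.2}, out.j its boundary


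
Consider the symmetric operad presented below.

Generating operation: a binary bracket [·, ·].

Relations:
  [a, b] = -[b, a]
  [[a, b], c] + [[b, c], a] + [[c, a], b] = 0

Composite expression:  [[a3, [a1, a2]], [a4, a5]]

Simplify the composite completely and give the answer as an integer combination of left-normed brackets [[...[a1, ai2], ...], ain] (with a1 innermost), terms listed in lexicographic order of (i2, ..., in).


In the tensor algebra, words opening a1 carry the a1-anchored form.
Composite bracket: [[a3, [a1, a2]], [a4, a5]]
Under [a, b] = ab - ba we get 16 signed associative words (2^4 = 16).
Keep just the words that open with a1:
  a1a2a3a4a5 appears with sign -1, giving the term -[[[[a1, a2], a3], a4], a5]
  a1a2a3a5a4 appears with sign +1, giving the term +[[[[a1, a2], a3], a5], a4]

-[[[[a1, a2], a3], a4], a5] + [[[[a1, a2], a3], a5], a4]


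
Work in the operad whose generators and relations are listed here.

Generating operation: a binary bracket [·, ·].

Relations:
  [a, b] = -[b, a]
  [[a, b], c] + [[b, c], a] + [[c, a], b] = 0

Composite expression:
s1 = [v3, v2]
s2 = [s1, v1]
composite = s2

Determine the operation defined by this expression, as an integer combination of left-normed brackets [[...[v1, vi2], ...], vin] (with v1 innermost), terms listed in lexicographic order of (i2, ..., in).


[[v1, v2], v3] - [[v1, v3], v2]


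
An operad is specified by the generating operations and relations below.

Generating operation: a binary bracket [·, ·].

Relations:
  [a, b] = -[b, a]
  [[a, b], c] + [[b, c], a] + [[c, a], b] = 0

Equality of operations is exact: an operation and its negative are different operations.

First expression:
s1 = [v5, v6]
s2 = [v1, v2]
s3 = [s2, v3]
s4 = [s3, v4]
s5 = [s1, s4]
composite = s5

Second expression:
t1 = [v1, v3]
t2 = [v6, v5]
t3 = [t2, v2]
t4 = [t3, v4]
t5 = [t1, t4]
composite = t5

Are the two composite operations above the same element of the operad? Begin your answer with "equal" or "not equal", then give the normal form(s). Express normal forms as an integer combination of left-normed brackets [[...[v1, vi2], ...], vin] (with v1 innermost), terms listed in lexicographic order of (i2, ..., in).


Reducing the first expression gives -[[[[[v1, v2], v3], v4], v5], v6] + [[[[[v1, v2], v3], v4], v6], v5]
Reducing the second expression gives [[[[[v1, v3], v2], v5], v6], v4] - [[[[[v1, v3], v2], v6], v5], v4] - [[[[[v1, v3], v4], v2], v5], v6] + [[[[[v1, v3], v4], v2], v6], v5] + [[[[[v1, v3], v4], v5], v6], v2] - [[[[[v1, v3], v4], v6], v5], v2] - [[[[[v1, v3], v5], v6], v2], v4] + [[[[[v1, v3], v6], v5], v2], v4]
The normal forms differ: not equal.

not equal; first: -[[[[[v1, v2], v3], v4], v5], v6] + [[[[[v1, v2], v3], v4], v6], v5]; second: [[[[[v1, v3], v2], v5], v6], v4] - [[[[[v1, v3], v2], v6], v5], v4] - [[[[[v1, v3], v4], v2], v5], v6] + [[[[[v1, v3], v4], v2], v6], v5] + [[[[[v1, v3], v4], v5], v6], v2] - [[[[[v1, v3], v4], v6], v5], v2] - [[[[[v1, v3], v5], v6], v2], v4] + [[[[[v1, v3], v6], v5], v2], v4]
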